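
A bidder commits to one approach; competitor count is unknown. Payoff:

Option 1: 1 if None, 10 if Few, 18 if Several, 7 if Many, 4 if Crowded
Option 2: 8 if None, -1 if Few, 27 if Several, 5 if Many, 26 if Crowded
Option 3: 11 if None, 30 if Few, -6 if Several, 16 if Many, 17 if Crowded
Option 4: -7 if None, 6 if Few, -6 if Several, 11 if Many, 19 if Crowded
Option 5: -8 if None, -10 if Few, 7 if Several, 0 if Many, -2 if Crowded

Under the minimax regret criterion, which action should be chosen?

Column bests: None=11, Few=30, Several=27, Many=16, Crowded=26.
Option 1 regrets: 10, 20, 9, 9, 22 → max 22
Option 2 regrets: 3, 31, 0, 11, 0 → max 31
Option 3 regrets: 0, 0, 33, 0, 9 → max 33
Option 4 regrets: 18, 24, 33, 5, 7 → max 33
Option 5 regrets: 19, 40, 20, 16, 28 → max 40
Smallest max regret = 22 → Option 1.

Option 1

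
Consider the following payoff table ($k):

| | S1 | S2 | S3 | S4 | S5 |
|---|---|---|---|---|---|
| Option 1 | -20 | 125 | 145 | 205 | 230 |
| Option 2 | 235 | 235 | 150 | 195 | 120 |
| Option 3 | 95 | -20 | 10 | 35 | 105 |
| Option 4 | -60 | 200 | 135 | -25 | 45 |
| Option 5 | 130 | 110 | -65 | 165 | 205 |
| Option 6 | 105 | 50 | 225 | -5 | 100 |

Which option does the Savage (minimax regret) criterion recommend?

Option 2

Column bests: S1=235, S2=235, S3=225, S4=205, S5=230.
Option 1 regrets: 255, 110, 80, 0, 0 → max 255
Option 2 regrets: 0, 0, 75, 10, 110 → max 110
Option 3 regrets: 140, 255, 215, 170, 125 → max 255
Option 4 regrets: 295, 35, 90, 230, 185 → max 295
Option 5 regrets: 105, 125, 290, 40, 25 → max 290
Option 6 regrets: 130, 185, 0, 210, 130 → max 210
Smallest max regret = 110 → Option 2.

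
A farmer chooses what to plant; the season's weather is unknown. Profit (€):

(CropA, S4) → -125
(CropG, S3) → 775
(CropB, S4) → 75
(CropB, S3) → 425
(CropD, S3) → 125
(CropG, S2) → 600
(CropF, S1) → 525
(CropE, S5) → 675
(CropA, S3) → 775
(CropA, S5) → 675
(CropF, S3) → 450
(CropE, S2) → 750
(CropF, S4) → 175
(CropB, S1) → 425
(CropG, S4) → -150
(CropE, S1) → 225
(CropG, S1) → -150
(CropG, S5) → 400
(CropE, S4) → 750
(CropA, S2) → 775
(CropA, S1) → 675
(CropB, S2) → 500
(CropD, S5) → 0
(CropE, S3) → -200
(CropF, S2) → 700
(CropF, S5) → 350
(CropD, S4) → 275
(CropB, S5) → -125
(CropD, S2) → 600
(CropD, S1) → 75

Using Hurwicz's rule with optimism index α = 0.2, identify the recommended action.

CropB: 0.2·500 + 0.8·(-125) = 0
CropD: 0.2·600 + 0.8·0 = 120
CropA: 0.2·775 + 0.8·(-125) = 55
CropF: 0.2·700 + 0.8·175 = 280
CropE: 0.2·750 + 0.8·(-200) = -10
CropG: 0.2·775 + 0.8·(-150) = 35
Highest Hurwicz score = 280 → CropF.

CropF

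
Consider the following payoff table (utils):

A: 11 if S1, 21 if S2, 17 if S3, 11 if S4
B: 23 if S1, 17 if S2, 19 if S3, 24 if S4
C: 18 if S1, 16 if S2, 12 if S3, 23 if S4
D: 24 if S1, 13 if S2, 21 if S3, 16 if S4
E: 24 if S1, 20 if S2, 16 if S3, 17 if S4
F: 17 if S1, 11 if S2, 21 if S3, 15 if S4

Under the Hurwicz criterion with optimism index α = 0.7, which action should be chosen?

A: 0.7·21 + 0.3·11 = 18
B: 0.7·24 + 0.3·17 = 21.9
C: 0.7·23 + 0.3·12 = 19.7
D: 0.7·24 + 0.3·13 = 20.7
E: 0.7·24 + 0.3·16 = 21.6
F: 0.7·21 + 0.3·11 = 18
Highest Hurwicz score = 21.9 → B.

B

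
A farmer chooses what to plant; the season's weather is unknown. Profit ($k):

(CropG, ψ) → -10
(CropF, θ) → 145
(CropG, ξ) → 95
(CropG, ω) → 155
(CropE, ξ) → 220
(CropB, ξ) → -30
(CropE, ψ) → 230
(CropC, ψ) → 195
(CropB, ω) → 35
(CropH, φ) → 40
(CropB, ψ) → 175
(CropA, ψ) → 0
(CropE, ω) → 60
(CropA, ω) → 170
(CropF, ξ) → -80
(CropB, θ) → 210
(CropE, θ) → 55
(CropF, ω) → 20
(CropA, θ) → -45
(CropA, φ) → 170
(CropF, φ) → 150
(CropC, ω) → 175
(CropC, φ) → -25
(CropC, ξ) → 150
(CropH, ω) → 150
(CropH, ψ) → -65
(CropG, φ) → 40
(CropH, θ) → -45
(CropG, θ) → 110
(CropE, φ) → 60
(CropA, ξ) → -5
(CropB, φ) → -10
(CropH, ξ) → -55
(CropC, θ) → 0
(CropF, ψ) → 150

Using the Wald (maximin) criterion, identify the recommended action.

CropE

Row minima: CropE=55, CropF=-80, CropC=-25, CropG=-10, CropH=-65, CropA=-45, CropB=-30
Best worst-case = 55 → CropE.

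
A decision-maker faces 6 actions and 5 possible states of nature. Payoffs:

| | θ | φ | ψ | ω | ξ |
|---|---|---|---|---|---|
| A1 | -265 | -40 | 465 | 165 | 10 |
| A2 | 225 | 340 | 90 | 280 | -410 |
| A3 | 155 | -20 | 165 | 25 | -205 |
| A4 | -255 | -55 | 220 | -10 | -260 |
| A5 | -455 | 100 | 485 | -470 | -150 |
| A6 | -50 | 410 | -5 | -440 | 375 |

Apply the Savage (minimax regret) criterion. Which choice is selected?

Column bests: θ=225, φ=410, ψ=485, ω=280, ξ=375.
A1 regrets: 490, 450, 20, 115, 365 → max 490
A2 regrets: 0, 70, 395, 0, 785 → max 785
A3 regrets: 70, 430, 320, 255, 580 → max 580
A4 regrets: 480, 465, 265, 290, 635 → max 635
A5 regrets: 680, 310, 0, 750, 525 → max 750
A6 regrets: 275, 0, 490, 720, 0 → max 720
Smallest max regret = 490 → A1.

A1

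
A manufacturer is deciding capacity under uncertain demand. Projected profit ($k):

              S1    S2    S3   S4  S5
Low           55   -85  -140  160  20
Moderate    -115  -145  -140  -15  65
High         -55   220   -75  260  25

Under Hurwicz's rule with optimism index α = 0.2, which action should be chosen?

High

Low: 0.2·160 + 0.8·(-140) = -80
Moderate: 0.2·65 + 0.8·(-145) = -103
High: 0.2·260 + 0.8·(-75) = -8
Highest Hurwicz score = -8 → High.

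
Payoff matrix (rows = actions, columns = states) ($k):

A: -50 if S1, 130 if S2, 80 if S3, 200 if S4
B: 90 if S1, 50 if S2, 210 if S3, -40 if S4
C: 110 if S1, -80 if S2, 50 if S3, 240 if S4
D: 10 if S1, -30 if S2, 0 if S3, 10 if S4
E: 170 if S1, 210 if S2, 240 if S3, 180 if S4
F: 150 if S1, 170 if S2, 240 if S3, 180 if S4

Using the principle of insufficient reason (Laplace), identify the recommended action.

E

Row averages: A=90, B=77.5, C=80, D=-2.5, E=200, F=185
Highest average = 200 → E.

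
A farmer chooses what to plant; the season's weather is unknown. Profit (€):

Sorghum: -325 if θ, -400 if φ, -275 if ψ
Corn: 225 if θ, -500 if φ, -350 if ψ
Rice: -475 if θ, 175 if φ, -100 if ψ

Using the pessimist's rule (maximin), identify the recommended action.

Sorghum

Row minima: Sorghum=-400, Corn=-500, Rice=-475
Best worst-case = -400 → Sorghum.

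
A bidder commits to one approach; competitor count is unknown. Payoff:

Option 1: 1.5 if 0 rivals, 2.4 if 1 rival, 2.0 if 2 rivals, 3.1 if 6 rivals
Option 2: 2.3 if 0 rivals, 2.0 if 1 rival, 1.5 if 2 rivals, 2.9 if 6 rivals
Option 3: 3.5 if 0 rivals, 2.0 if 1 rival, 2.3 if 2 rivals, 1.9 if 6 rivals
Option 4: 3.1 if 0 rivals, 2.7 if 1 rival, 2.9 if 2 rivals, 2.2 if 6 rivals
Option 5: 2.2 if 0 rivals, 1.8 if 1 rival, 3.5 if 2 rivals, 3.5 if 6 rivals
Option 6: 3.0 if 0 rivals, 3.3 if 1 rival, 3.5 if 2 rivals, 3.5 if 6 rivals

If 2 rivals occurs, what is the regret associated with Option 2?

Best payoff under 2 rivals is 3.5.
Regret = 3.5 − 1.5 = 2.0.

2.0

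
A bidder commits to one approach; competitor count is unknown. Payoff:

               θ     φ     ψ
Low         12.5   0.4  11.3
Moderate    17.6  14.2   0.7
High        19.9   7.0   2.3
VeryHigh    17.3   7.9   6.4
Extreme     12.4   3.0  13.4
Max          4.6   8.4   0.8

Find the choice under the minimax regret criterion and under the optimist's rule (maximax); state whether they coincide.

minimax regret → VeryHigh; maximax → High (disagree)

Column bests: θ=19.9, φ=14.2, ψ=13.4.
Low regrets: 7.4, 13.8, 2.1 → max 13.8
Moderate regrets: 2.3, 0.0, 12.7 → max 12.7
High regrets: 0.0, 7.2, 11.1 → max 11.1
VeryHigh regrets: 2.6, 6.3, 7.0 → max 7.0
Extreme regrets: 7.5, 11.2, 0.0 → max 11.2
Max regrets: 15.3, 5.8, 12.6 → max 15.3
Smallest max regret = 7.0 → VeryHigh.
Row maxima: Low=12.5, Moderate=17.6, High=19.9, VeryHigh=17.3, Extreme=13.4, Max=8.4
Best best-case = 19.9 → High.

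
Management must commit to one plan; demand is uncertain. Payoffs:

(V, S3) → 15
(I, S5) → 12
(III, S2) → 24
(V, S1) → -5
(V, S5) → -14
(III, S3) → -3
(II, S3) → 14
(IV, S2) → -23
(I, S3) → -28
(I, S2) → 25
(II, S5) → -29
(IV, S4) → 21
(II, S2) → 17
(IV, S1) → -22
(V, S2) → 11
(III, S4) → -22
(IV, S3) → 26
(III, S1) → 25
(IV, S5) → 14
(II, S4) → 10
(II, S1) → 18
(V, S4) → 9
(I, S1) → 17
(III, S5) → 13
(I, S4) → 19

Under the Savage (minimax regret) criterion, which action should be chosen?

Column bests: S1=25, S2=25, S3=26, S4=21, S5=14.
I regrets: 8, 0, 54, 2, 2 → max 54
II regrets: 7, 8, 12, 11, 43 → max 43
III regrets: 0, 1, 29, 43, 1 → max 43
IV regrets: 47, 48, 0, 0, 0 → max 48
V regrets: 30, 14, 11, 12, 28 → max 30
Smallest max regret = 30 → V.

V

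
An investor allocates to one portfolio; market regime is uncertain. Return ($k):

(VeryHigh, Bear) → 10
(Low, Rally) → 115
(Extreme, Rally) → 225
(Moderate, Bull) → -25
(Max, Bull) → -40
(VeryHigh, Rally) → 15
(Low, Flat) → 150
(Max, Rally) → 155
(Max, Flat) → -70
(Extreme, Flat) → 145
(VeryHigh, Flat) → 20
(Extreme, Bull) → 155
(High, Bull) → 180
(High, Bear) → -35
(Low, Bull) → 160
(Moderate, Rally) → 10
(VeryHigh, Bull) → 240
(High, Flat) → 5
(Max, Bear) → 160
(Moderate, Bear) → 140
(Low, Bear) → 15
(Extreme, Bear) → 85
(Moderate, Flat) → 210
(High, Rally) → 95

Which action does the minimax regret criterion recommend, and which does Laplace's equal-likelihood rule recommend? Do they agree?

minimax regret → Extreme; laplace → Extreme (agree)

Column bests: Bear=160, Flat=210, Bull=240, Rally=225.
Low regrets: 145, 60, 80, 110 → max 145
Moderate regrets: 20, 0, 265, 215 → max 265
High regrets: 195, 205, 60, 130 → max 205
VeryHigh regrets: 150, 190, 0, 210 → max 210
Extreme regrets: 75, 65, 85, 0 → max 85
Max regrets: 0, 280, 280, 70 → max 280
Smallest max regret = 85 → Extreme.
Row averages: Low=110, Moderate=83.75, High=61.25, VeryHigh=71.25, Extreme=152.5, Max=51.25
Highest average = 152.5 → Extreme.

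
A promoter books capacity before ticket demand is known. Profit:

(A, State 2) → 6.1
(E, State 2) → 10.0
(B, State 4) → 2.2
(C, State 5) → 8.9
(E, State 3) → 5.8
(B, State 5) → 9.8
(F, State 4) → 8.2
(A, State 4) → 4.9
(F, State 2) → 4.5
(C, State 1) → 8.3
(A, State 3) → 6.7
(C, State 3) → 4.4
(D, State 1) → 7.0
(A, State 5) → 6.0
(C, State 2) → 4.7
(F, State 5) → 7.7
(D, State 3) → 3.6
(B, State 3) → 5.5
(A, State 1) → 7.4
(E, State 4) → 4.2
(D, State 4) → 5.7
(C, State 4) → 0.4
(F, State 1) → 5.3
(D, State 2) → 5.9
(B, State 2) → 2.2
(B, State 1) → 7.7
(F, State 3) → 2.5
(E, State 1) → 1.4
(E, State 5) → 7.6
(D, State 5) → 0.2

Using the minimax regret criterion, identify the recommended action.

Column bests: State 1=8.3, State 2=10.0, State 3=6.7, State 4=8.2, State 5=9.8.
A regrets: 0.9, 3.9, 0.0, 3.3, 3.8 → max 3.9
B regrets: 0.6, 7.8, 1.2, 6.0, 0.0 → max 7.8
C regrets: 0.0, 5.3, 2.3, 7.8, 0.9 → max 7.8
D regrets: 1.3, 4.1, 3.1, 2.5, 9.6 → max 9.6
E regrets: 6.9, 0.0, 0.9, 4.0, 2.2 → max 6.9
F regrets: 3.0, 5.5, 4.2, 0.0, 2.1 → max 5.5
Smallest max regret = 3.9 → A.

A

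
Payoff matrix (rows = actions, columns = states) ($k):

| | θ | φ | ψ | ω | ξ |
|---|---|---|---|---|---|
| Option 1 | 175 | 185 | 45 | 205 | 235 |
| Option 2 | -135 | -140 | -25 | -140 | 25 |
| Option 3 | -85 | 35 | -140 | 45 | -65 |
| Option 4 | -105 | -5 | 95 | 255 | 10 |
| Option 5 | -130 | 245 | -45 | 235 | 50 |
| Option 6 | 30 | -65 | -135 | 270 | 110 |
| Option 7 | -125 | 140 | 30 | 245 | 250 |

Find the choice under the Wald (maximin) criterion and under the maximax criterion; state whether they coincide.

Row minima: Option 1=45, Option 2=-140, Option 3=-140, Option 4=-105, Option 5=-130, Option 6=-135, Option 7=-125
Best worst-case = 45 → Option 1.
Row maxima: Option 1=235, Option 2=25, Option 3=45, Option 4=255, Option 5=245, Option 6=270, Option 7=250
Best best-case = 270 → Option 6.

maximin → Option 1; maximax → Option 6 (disagree)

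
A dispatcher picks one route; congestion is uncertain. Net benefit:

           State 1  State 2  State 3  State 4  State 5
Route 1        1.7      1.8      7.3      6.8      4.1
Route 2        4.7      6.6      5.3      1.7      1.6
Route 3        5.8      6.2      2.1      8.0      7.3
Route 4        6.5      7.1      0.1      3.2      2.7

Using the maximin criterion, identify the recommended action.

Row minima: Route 1=1.7, Route 2=1.6, Route 3=2.1, Route 4=0.1
Best worst-case = 2.1 → Route 3.

Route 3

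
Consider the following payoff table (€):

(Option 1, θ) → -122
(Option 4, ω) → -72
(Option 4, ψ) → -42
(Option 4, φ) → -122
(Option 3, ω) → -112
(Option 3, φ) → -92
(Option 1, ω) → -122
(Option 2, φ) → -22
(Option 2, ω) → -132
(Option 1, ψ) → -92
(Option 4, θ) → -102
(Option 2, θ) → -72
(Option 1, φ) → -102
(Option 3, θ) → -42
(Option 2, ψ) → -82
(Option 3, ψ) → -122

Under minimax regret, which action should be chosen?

Option 2

Column bests: θ=-42, φ=-22, ψ=-42, ω=-72.
Option 1 regrets: 80, 80, 50, 50 → max 80
Option 2 regrets: 30, 0, 40, 60 → max 60
Option 3 regrets: 0, 70, 80, 40 → max 80
Option 4 regrets: 60, 100, 0, 0 → max 100
Smallest max regret = 60 → Option 2.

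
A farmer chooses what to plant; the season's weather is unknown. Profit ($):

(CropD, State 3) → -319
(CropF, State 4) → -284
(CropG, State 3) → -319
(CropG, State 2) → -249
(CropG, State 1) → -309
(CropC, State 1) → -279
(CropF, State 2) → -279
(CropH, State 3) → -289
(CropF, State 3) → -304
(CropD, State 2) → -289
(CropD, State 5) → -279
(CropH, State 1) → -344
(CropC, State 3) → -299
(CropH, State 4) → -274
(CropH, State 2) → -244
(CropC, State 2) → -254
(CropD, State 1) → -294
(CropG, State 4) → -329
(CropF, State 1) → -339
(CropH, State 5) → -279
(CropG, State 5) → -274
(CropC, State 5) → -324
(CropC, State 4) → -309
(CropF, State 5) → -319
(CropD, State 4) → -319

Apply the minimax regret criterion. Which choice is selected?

Column bests: State 1=-279, State 2=-244, State 3=-289, State 4=-274, State 5=-274.
CropF regrets: 60, 35, 15, 10, 45 → max 60
CropH regrets: 65, 0, 0, 0, 5 → max 65
CropC regrets: 0, 10, 10, 35, 50 → max 50
CropG regrets: 30, 5, 30, 55, 0 → max 55
CropD regrets: 15, 45, 30, 45, 5 → max 45
Smallest max regret = 45 → CropD.

CropD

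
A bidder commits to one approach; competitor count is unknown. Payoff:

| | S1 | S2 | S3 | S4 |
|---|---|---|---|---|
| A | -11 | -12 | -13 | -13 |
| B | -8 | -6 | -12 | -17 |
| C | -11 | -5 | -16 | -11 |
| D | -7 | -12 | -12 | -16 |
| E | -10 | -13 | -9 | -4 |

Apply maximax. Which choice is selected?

Row maxima: A=-11, B=-6, C=-5, D=-7, E=-4
Best best-case = -4 → E.

E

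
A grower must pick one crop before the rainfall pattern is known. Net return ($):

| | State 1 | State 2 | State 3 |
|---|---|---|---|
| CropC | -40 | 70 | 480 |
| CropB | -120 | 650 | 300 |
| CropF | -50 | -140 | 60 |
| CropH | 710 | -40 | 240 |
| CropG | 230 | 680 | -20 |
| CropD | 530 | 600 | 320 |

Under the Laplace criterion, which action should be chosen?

CropD

Row averages: CropC=170, CropB=830/3, CropF=-130/3, CropH=910/3, CropG=890/3, CropD=1450/3
Highest average = 1450/3 → CropD.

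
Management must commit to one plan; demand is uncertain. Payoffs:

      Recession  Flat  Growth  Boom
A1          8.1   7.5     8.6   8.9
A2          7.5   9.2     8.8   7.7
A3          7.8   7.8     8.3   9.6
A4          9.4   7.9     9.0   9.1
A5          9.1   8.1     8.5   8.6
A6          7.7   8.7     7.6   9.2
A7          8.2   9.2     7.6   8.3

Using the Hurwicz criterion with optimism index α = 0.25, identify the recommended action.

A1: 0.25·8.9 + 0.75·7.5 = 7.85
A2: 0.25·9.2 + 0.75·7.5 = 7.925
A3: 0.25·9.6 + 0.75·7.8 = 8.25
A4: 0.25·9.4 + 0.75·7.9 = 8.275
A5: 0.25·9.1 + 0.75·8.1 = 8.35
A6: 0.25·9.2 + 0.75·7.6 = 8
A7: 0.25·9.2 + 0.75·7.6 = 8
Highest Hurwicz score = 8.35 → A5.

A5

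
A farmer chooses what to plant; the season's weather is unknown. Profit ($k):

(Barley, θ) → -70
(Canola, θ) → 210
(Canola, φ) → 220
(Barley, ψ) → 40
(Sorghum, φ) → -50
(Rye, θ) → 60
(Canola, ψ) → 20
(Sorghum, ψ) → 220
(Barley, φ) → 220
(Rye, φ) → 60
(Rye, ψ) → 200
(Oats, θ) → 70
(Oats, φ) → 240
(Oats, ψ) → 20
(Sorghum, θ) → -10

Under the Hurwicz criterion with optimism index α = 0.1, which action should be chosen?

Rye

Canola: 0.1·220 + 0.9·20 = 40
Rye: 0.1·200 + 0.9·60 = 74
Oats: 0.1·240 + 0.9·20 = 42
Sorghum: 0.1·220 + 0.9·(-50) = -23
Barley: 0.1·220 + 0.9·(-70) = -41
Highest Hurwicz score = 74 → Rye.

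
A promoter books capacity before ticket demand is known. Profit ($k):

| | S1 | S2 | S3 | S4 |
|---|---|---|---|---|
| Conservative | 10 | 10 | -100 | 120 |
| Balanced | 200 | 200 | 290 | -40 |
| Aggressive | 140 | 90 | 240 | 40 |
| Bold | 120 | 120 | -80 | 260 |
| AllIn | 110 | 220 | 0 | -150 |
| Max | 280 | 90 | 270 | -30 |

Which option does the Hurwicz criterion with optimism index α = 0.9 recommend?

Balanced

Conservative: 0.9·120 + 0.1·(-100) = 98
Balanced: 0.9·290 + 0.1·(-40) = 257
Aggressive: 0.9·240 + 0.1·40 = 220
Bold: 0.9·260 + 0.1·(-80) = 226
AllIn: 0.9·220 + 0.1·(-150) = 183
Max: 0.9·280 + 0.1·(-30) = 249
Highest Hurwicz score = 257 → Balanced.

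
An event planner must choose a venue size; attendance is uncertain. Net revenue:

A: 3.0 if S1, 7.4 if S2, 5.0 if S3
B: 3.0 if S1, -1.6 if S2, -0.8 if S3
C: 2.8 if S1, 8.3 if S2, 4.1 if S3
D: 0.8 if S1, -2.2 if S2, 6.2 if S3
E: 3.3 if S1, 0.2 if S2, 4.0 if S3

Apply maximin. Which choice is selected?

Row minima: A=3.0, B=-1.6, C=2.8, D=-2.2, E=0.2
Best worst-case = 3.0 → A.

A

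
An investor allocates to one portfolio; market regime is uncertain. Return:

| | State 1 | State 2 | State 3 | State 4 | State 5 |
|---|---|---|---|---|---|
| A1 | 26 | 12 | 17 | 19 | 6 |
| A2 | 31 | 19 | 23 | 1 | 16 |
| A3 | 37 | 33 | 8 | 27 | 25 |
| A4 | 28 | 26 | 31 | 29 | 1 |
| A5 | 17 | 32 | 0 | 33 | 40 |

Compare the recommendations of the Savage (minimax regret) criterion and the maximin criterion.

minimax regret → A3; maximin → A3 (agree)

Column bests: State 1=37, State 2=33, State 3=31, State 4=33, State 5=40.
A1 regrets: 11, 21, 14, 14, 34 → max 34
A2 regrets: 6, 14, 8, 32, 24 → max 32
A3 regrets: 0, 0, 23, 6, 15 → max 23
A4 regrets: 9, 7, 0, 4, 39 → max 39
A5 regrets: 20, 1, 31, 0, 0 → max 31
Smallest max regret = 23 → A3.
Row minima: A1=6, A2=1, A3=8, A4=1, A5=0
Best worst-case = 8 → A3.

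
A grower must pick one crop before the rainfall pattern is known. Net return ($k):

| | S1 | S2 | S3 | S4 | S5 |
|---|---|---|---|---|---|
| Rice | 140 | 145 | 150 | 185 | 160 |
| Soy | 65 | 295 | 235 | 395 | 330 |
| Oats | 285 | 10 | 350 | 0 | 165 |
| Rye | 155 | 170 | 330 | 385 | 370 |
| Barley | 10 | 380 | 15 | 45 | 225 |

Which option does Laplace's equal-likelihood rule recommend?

Rye

Row averages: Rice=156, Soy=264, Oats=162, Rye=282, Barley=135
Highest average = 282 → Rye.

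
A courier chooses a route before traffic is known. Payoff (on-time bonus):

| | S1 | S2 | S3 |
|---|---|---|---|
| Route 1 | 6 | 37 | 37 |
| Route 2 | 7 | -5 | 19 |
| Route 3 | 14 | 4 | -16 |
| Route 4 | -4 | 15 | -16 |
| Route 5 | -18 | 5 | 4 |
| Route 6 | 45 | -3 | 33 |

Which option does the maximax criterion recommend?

Row maxima: Route 1=37, Route 2=19, Route 3=14, Route 4=15, Route 5=5, Route 6=45
Best best-case = 45 → Route 6.

Route 6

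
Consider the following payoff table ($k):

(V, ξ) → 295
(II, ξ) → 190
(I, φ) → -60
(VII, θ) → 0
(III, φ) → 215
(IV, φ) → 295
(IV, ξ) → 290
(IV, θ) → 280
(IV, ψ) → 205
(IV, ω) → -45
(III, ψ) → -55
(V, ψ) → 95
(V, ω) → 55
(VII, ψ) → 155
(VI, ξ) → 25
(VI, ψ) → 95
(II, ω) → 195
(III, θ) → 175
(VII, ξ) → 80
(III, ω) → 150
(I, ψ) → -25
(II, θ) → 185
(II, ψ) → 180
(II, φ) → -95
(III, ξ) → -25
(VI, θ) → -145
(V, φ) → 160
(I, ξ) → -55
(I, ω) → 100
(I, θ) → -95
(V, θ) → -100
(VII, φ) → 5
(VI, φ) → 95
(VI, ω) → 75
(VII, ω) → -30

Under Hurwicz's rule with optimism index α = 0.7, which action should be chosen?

IV

I: 0.7·100 + 0.3·(-95) = 41.5
II: 0.7·195 + 0.3·(-95) = 108
III: 0.7·215 + 0.3·(-55) = 134
IV: 0.7·295 + 0.3·(-45) = 193
V: 0.7·295 + 0.3·(-100) = 176.5
VI: 0.7·95 + 0.3·(-145) = 23
VII: 0.7·155 + 0.3·(-30) = 99.5
Highest Hurwicz score = 193 → IV.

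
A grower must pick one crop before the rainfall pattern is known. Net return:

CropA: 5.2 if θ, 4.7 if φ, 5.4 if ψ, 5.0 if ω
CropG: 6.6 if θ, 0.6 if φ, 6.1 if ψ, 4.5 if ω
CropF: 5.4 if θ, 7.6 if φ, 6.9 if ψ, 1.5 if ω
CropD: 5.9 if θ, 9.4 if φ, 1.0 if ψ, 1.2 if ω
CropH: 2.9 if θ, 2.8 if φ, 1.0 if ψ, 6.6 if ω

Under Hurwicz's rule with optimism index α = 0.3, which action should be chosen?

CropA: 0.3·5.4 + 0.7·4.7 = 4.91
CropG: 0.3·6.6 + 0.7·0.6 = 2.4
CropF: 0.3·7.6 + 0.7·1.5 = 3.33
CropD: 0.3·9.4 + 0.7·1.0 = 3.52
CropH: 0.3·6.6 + 0.7·1.0 = 2.68
Highest Hurwicz score = 4.91 → CropA.

CropA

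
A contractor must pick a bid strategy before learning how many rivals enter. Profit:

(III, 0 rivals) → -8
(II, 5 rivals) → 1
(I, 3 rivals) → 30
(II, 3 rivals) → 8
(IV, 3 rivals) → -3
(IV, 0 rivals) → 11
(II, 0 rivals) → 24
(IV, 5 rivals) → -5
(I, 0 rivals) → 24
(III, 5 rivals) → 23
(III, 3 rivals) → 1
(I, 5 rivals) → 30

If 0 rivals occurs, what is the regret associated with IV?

13

Best payoff under 0 rivals is 24.
Regret = 24 − 11 = 13.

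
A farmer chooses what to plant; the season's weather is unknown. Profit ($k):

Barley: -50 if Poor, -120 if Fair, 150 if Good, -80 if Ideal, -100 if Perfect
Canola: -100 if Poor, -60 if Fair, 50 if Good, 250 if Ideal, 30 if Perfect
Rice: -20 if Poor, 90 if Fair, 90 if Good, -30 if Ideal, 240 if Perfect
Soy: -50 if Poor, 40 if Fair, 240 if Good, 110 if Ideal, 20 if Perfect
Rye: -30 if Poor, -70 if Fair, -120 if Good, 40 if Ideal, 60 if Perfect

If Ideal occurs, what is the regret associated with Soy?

Best payoff under Ideal is 250.
Regret = 250 − 110 = 140.

140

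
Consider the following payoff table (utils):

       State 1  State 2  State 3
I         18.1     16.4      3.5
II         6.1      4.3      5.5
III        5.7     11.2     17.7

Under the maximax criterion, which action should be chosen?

I

Row maxima: I=18.1, II=6.1, III=17.7
Best best-case = 18.1 → I.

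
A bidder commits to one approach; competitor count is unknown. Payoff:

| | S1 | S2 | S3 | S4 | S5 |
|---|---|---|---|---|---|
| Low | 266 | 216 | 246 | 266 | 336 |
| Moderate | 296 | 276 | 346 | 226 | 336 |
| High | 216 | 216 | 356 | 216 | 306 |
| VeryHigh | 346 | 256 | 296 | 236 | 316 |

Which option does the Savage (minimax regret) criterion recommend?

Column bests: S1=346, S2=276, S3=356, S4=266, S5=336.
Low regrets: 80, 60, 110, 0, 0 → max 110
Moderate regrets: 50, 0, 10, 40, 0 → max 50
High regrets: 130, 60, 0, 50, 30 → max 130
VeryHigh regrets: 0, 20, 60, 30, 20 → max 60
Smallest max regret = 50 → Moderate.

Moderate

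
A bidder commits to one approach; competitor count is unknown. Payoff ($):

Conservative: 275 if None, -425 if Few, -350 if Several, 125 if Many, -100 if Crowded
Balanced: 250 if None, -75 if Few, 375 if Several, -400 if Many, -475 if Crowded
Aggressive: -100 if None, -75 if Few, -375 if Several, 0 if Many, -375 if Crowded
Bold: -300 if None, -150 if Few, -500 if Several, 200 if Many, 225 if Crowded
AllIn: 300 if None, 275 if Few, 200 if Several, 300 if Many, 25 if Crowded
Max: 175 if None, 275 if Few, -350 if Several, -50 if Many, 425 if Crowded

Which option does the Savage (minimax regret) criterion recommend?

AllIn

Column bests: None=300, Few=275, Several=375, Many=300, Crowded=425.
Conservative regrets: 25, 700, 725, 175, 525 → max 725
Balanced regrets: 50, 350, 0, 700, 900 → max 900
Aggressive regrets: 400, 350, 750, 300, 800 → max 800
Bold regrets: 600, 425, 875, 100, 200 → max 875
AllIn regrets: 0, 0, 175, 0, 400 → max 400
Max regrets: 125, 0, 725, 350, 0 → max 725
Smallest max regret = 400 → AllIn.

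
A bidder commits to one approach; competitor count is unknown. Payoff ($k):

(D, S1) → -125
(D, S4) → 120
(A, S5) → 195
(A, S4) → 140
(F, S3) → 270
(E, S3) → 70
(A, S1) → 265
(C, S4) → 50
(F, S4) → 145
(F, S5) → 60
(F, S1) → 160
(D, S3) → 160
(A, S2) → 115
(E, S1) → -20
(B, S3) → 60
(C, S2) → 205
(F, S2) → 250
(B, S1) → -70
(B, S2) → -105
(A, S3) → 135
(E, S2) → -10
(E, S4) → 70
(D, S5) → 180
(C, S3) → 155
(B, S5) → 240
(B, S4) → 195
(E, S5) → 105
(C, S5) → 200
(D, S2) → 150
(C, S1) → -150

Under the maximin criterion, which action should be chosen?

Row minima: A=115, B=-105, C=-150, D=-125, E=-20, F=60
Best worst-case = 115 → A.

A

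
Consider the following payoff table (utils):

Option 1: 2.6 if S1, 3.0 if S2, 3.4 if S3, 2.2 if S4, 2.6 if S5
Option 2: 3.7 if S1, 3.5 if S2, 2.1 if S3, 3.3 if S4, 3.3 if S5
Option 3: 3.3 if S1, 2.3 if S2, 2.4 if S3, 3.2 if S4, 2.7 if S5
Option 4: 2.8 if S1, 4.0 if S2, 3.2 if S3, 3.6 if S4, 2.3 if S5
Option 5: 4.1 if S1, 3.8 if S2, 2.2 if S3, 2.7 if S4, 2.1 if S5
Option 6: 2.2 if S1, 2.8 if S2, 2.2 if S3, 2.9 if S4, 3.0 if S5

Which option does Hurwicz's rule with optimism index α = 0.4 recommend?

Option 1: 0.4·3.4 + 0.6·2.2 = 2.68
Option 2: 0.4·3.7 + 0.6·2.1 = 2.74
Option 3: 0.4·3.3 + 0.6·2.3 = 2.7
Option 4: 0.4·4.0 + 0.6·2.3 = 2.98
Option 5: 0.4·4.1 + 0.6·2.1 = 2.9
Option 6: 0.4·3.0 + 0.6·2.2 = 2.52
Highest Hurwicz score = 2.98 → Option 4.

Option 4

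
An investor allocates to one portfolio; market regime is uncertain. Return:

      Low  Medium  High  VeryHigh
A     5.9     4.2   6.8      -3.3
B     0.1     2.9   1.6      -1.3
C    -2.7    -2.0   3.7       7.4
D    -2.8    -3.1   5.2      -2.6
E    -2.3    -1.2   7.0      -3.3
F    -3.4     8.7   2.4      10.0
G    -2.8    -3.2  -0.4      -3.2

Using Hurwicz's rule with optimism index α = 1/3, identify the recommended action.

A: 1/3·6.8 + 2/3·(-3.3) = 1/15
B: 1/3·2.9 + 2/3·(-1.3) = 0.1
C: 1/3·7.4 + 2/3·(-2.7) = 2/3
D: 1/3·5.2 + 2/3·(-3.1) = -1/3
E: 1/3·7.0 + 2/3·(-3.3) = 2/15
F: 1/3·10.0 + 2/3·(-3.4) = 16/15
G: 1/3·(-0.4) + 2/3·(-3.2) = -34/15
Highest Hurwicz score = 16/15 → F.

F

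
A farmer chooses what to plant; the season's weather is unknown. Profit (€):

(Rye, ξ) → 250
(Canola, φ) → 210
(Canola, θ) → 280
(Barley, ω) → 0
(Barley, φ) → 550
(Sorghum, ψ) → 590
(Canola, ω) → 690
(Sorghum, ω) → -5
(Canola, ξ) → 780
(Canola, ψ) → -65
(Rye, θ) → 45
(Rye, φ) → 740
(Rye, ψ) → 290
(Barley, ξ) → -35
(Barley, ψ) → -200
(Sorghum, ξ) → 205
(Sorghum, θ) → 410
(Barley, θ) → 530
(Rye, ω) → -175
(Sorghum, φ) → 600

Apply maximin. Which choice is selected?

Row minima: Canola=-65, Barley=-200, Sorghum=-5, Rye=-175
Best worst-case = -5 → Sorghum.

Sorghum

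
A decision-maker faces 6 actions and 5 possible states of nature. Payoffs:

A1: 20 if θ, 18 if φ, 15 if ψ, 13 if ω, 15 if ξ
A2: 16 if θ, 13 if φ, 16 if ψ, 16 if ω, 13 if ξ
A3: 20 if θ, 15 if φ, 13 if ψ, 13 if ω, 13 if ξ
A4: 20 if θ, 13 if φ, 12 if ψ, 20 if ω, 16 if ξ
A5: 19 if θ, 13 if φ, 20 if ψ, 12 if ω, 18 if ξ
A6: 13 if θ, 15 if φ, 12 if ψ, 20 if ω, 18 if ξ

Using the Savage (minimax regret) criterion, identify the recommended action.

A2

Column bests: θ=20, φ=18, ψ=20, ω=20, ξ=18.
A1 regrets: 0, 0, 5, 7, 3 → max 7
A2 regrets: 4, 5, 4, 4, 5 → max 5
A3 regrets: 0, 3, 7, 7, 5 → max 7
A4 regrets: 0, 5, 8, 0, 2 → max 8
A5 regrets: 1, 5, 0, 8, 0 → max 8
A6 regrets: 7, 3, 8, 0, 0 → max 8
Smallest max regret = 5 → A2.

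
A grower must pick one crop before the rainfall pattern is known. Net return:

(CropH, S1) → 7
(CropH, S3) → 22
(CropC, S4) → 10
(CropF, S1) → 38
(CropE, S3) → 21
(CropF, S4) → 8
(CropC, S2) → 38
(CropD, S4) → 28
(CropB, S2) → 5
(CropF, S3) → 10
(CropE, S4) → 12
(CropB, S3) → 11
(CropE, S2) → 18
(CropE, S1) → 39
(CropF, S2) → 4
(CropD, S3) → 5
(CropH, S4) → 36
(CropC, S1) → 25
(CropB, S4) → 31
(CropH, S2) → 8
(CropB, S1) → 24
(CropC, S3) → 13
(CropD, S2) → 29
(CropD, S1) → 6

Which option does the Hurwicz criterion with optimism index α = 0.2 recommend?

CropE

CropF: 0.2·38 + 0.8·4 = 10.8
CropE: 0.2·39 + 0.8·12 = 17.4
CropH: 0.2·36 + 0.8·7 = 12.8
CropC: 0.2·38 + 0.8·10 = 15.6
CropB: 0.2·31 + 0.8·5 = 10.2
CropD: 0.2·29 + 0.8·5 = 9.8
Highest Hurwicz score = 17.4 → CropE.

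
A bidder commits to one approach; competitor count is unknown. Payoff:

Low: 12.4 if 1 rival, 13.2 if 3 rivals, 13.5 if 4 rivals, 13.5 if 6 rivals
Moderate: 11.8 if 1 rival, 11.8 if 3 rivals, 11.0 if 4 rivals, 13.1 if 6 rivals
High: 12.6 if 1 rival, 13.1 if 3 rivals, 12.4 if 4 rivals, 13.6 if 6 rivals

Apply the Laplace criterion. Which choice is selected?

Low

Row averages: Low=13.15, Moderate=11.925, High=12.925
Highest average = 13.15 → Low.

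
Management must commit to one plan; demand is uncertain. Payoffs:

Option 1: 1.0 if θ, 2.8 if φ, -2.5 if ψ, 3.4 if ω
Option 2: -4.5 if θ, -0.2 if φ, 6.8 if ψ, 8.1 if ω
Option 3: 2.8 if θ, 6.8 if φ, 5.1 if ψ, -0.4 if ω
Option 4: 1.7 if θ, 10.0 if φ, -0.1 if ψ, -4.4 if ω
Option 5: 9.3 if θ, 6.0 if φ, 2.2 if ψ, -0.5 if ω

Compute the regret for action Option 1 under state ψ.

9.3

Best payoff under ψ is 6.8.
Regret = 6.8 − (-2.5) = 9.3.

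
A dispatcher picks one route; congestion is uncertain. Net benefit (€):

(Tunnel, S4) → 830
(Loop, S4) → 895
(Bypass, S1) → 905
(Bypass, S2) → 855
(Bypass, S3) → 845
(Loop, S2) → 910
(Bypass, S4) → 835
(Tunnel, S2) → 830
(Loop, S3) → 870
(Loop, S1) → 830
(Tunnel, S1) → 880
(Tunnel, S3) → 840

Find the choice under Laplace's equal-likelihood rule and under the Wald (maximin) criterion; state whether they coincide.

laplace → Loop; maximin → Bypass (disagree)

Row averages: Bypass=860, Tunnel=845, Loop=876.25
Highest average = 876.25 → Loop.
Row minima: Bypass=835, Tunnel=830, Loop=830
Best worst-case = 835 → Bypass.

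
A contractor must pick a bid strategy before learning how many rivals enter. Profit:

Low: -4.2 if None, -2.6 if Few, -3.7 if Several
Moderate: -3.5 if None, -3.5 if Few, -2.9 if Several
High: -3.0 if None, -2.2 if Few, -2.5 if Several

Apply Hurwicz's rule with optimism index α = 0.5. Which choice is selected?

High

Low: 0.5·(-2.6) + 0.5·(-4.2) = -3.4
Moderate: 0.5·(-2.9) + 0.5·(-3.5) = -3.2
High: 0.5·(-2.2) + 0.5·(-3.0) = -2.6
Highest Hurwicz score = -2.6 → High.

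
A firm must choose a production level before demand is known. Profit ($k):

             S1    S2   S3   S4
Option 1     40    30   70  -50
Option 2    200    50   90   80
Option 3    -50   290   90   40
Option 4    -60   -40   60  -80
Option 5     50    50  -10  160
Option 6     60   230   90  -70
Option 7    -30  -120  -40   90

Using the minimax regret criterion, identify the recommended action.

Column bests: S1=200, S2=290, S3=90, S4=160.
Option 1 regrets: 160, 260, 20, 210 → max 260
Option 2 regrets: 0, 240, 0, 80 → max 240
Option 3 regrets: 250, 0, 0, 120 → max 250
Option 4 regrets: 260, 330, 30, 240 → max 330
Option 5 regrets: 150, 240, 100, 0 → max 240
Option 6 regrets: 140, 60, 0, 230 → max 230
Option 7 regrets: 230, 410, 130, 70 → max 410
Smallest max regret = 230 → Option 6.

Option 6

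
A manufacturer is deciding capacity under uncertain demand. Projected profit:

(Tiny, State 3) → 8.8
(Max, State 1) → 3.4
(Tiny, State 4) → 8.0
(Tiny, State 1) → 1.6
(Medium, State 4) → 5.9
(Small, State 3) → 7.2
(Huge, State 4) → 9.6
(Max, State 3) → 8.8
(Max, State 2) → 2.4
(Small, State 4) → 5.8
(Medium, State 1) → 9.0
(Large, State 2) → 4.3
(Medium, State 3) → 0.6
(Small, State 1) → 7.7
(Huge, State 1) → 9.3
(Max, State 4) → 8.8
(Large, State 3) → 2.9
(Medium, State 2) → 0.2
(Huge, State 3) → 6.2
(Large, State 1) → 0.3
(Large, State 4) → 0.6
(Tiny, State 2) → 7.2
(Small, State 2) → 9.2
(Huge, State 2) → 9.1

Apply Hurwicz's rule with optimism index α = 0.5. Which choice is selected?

Tiny: 0.5·8.8 + 0.5·1.6 = 5.2
Small: 0.5·9.2 + 0.5·5.8 = 7.5
Medium: 0.5·9.0 + 0.5·0.2 = 4.6
Large: 0.5·4.3 + 0.5·0.3 = 2.3
Huge: 0.5·9.6 + 0.5·6.2 = 7.9
Max: 0.5·8.8 + 0.5·2.4 = 5.6
Highest Hurwicz score = 7.9 → Huge.

Huge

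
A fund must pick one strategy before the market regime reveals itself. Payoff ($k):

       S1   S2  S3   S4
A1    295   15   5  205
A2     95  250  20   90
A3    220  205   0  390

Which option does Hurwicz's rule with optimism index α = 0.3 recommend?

A1: 0.3·295 + 0.7·5 = 92
A2: 0.3·250 + 0.7·20 = 89
A3: 0.3·390 + 0.7·0 = 117
Highest Hurwicz score = 117 → A3.

A3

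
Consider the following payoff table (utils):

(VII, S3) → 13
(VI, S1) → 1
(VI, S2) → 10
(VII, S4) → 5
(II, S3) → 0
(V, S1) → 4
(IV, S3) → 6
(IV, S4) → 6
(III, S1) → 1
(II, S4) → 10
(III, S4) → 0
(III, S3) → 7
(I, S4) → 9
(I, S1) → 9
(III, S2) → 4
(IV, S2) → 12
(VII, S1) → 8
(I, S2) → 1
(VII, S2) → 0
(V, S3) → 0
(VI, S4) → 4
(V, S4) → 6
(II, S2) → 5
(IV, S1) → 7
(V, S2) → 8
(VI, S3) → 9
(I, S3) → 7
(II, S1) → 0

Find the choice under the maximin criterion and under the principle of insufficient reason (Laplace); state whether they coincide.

maximin → IV; laplace → IV (agree)

Row minima: I=1, II=0, III=0, IV=6, V=0, VI=1, VII=0
Best worst-case = 6 → IV.
Row averages: I=6.5, II=3.75, III=3, IV=7.75, V=4.5, VI=6, VII=6.5
Highest average = 7.75 → IV.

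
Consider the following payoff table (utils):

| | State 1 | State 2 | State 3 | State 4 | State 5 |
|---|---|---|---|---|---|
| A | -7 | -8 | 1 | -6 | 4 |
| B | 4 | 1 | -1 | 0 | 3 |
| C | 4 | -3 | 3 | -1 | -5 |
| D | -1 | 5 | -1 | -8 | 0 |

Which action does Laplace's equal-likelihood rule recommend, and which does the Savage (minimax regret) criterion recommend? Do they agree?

laplace → B; minimax regret → B (agree)

Row averages: A=-3.2, B=1.4, C=-0.4, D=-1
Highest average = 1.4 → B.
Column bests: State 1=4, State 2=5, State 3=3, State 4=0, State 5=4.
A regrets: 11, 13, 2, 6, 0 → max 13
B regrets: 0, 4, 4, 0, 1 → max 4
C regrets: 0, 8, 0, 1, 9 → max 9
D regrets: 5, 0, 4, 8, 4 → max 8
Smallest max regret = 4 → B.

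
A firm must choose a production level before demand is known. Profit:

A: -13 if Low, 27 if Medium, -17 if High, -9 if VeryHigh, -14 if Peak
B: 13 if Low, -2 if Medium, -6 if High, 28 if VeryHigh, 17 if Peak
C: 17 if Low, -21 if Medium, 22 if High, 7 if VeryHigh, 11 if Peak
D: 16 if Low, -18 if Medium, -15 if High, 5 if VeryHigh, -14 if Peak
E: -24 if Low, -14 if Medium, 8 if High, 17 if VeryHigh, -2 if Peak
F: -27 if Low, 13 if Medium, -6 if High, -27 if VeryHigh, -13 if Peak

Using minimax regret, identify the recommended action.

Column bests: Low=17, Medium=27, High=22, VeryHigh=28, Peak=17.
A regrets: 30, 0, 39, 37, 31 → max 39
B regrets: 4, 29, 28, 0, 0 → max 29
C regrets: 0, 48, 0, 21, 6 → max 48
D regrets: 1, 45, 37, 23, 31 → max 45
E regrets: 41, 41, 14, 11, 19 → max 41
F regrets: 44, 14, 28, 55, 30 → max 55
Smallest max regret = 29 → B.

B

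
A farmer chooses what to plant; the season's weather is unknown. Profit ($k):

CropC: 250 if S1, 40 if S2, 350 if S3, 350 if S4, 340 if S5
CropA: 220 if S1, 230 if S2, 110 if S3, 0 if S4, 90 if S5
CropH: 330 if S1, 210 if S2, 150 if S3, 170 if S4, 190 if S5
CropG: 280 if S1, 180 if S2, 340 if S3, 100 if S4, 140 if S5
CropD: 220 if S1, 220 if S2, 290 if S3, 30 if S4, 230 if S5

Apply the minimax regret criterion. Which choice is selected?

Column bests: S1=330, S2=230, S3=350, S4=350, S5=340.
CropC regrets: 80, 190, 0, 0, 0 → max 190
CropA regrets: 110, 0, 240, 350, 250 → max 350
CropH regrets: 0, 20, 200, 180, 150 → max 200
CropG regrets: 50, 50, 10, 250, 200 → max 250
CropD regrets: 110, 10, 60, 320, 110 → max 320
Smallest max regret = 190 → CropC.

CropC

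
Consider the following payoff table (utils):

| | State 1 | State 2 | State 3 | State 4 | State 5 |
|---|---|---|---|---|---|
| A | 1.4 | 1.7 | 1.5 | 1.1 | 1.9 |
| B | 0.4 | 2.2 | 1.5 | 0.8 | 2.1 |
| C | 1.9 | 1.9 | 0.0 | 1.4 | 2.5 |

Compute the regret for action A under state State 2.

0.5

Best payoff under State 2 is 2.2.
Regret = 2.2 − 1.7 = 0.5.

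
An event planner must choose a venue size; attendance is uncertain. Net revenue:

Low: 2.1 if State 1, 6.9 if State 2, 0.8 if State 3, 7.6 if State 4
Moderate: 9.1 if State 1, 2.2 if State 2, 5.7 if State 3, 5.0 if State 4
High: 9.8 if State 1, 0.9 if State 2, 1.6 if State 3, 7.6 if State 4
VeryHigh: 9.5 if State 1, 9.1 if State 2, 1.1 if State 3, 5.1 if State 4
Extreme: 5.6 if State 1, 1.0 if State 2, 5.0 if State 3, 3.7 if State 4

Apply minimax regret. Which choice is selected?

VeryHigh

Column bests: State 1=9.8, State 2=9.1, State 3=5.7, State 4=7.6.
Low regrets: 7.7, 2.2, 4.9, 0.0 → max 7.7
Moderate regrets: 0.7, 6.9, 0.0, 2.6 → max 6.9
High regrets: 0.0, 8.2, 4.1, 0.0 → max 8.2
VeryHigh regrets: 0.3, 0.0, 4.6, 2.5 → max 4.6
Extreme regrets: 4.2, 8.1, 0.7, 3.9 → max 8.1
Smallest max regret = 4.6 → VeryHigh.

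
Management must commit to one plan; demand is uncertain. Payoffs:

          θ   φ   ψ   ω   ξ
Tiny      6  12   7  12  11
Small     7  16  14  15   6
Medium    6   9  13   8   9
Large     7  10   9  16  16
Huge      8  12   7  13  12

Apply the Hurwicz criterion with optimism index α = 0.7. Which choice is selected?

Large

Tiny: 0.7·12 + 0.3·6 = 10.2
Small: 0.7·16 + 0.3·6 = 13
Medium: 0.7·13 + 0.3·6 = 10.9
Large: 0.7·16 + 0.3·7 = 13.3
Huge: 0.7·13 + 0.3·7 = 11.2
Highest Hurwicz score = 13.3 → Large.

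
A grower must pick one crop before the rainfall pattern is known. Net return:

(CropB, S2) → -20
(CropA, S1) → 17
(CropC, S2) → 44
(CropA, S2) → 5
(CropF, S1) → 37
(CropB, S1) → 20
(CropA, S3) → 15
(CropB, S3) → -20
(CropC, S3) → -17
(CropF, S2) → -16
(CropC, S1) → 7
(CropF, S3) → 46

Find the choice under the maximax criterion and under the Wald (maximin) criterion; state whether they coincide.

Row maxima: CropA=17, CropC=44, CropB=20, CropF=46
Best best-case = 46 → CropF.
Row minima: CropA=5, CropC=-17, CropB=-20, CropF=-16
Best worst-case = 5 → CropA.

maximax → CropF; maximin → CropA (disagree)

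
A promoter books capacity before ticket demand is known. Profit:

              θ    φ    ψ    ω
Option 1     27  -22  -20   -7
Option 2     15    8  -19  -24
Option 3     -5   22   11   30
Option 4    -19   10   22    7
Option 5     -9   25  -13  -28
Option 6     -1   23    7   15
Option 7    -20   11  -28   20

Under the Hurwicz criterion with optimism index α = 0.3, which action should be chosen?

Option 1: 0.3·27 + 0.7·(-22) = -7.3
Option 2: 0.3·15 + 0.7·(-24) = -12.3
Option 3: 0.3·30 + 0.7·(-5) = 5.5
Option 4: 0.3·22 + 0.7·(-19) = -6.7
Option 5: 0.3·25 + 0.7·(-28) = -12.1
Option 6: 0.3·23 + 0.7·(-1) = 6.2
Option 7: 0.3·20 + 0.7·(-28) = -13.6
Highest Hurwicz score = 6.2 → Option 6.

Option 6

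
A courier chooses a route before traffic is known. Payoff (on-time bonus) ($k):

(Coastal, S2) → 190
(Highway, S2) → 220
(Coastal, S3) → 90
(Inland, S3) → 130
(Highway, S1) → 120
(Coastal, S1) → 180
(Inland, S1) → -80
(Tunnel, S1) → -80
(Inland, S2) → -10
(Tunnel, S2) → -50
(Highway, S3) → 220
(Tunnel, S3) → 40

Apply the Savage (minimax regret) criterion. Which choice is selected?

Column bests: S1=180, S2=220, S3=220.
Inland regrets: 260, 230, 90 → max 260
Coastal regrets: 0, 30, 130 → max 130
Tunnel regrets: 260, 270, 180 → max 270
Highway regrets: 60, 0, 0 → max 60
Smallest max regret = 60 → Highway.

Highway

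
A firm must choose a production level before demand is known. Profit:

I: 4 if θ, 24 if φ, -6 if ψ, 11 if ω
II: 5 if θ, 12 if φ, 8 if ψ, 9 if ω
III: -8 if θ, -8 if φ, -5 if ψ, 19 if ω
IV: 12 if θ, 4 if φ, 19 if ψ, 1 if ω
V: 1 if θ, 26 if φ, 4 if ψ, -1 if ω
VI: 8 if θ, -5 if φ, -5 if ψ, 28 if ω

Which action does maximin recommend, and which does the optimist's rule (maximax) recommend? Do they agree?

maximin → II; maximax → VI (disagree)

Row minima: I=-6, II=5, III=-8, IV=1, V=-1, VI=-5
Best worst-case = 5 → II.
Row maxima: I=24, II=12, III=19, IV=19, V=26, VI=28
Best best-case = 28 → VI.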